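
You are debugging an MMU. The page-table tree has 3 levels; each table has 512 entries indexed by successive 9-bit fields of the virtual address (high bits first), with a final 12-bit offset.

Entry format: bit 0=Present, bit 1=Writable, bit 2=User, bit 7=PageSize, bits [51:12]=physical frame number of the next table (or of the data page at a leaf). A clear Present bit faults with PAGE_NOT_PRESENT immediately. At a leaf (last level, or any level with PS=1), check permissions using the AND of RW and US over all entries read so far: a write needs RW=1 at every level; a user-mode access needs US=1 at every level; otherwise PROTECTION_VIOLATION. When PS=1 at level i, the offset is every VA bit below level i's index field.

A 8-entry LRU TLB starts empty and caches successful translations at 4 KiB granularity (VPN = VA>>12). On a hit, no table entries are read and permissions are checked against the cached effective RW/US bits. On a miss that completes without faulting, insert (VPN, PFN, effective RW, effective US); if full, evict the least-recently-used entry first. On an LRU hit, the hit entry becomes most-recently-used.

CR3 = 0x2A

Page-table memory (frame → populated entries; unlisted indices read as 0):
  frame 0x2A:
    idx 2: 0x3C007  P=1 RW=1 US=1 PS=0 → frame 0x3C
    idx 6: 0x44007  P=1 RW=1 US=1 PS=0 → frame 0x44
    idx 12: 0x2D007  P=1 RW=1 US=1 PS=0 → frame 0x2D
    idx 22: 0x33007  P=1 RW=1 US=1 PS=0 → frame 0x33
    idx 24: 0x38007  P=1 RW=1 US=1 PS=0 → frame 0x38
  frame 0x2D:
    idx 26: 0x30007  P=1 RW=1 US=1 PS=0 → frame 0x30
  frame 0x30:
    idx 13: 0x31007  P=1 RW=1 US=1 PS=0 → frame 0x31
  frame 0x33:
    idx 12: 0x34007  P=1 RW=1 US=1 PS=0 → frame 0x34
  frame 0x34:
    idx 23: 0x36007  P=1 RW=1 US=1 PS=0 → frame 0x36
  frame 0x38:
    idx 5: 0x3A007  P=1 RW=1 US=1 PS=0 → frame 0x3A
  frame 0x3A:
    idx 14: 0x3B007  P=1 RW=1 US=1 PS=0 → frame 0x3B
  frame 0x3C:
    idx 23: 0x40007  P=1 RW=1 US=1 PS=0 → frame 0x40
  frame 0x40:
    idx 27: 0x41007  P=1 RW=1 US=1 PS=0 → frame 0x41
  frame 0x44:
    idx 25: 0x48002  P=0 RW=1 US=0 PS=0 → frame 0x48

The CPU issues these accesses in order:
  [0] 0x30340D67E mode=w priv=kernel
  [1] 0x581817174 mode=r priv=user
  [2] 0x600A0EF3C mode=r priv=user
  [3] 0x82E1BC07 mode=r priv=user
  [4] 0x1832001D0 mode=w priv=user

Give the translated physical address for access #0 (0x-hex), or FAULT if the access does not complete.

Per-access translation:
#0 VA=0x30340D67E (w,kernel):
  L0 @0x2A[12] → 0x2D007  P=1,RW=1,US=1,PS=0
  L1 @0x2D[26] → 0x30007  P=1,RW=1,US=1,PS=0
  L2 @0x30[13] → 0x31007  P=1,RW=1,US=1,PS=0
  ⇒ phys 0x3167E  [3 reads]
#1 VA=0x581817174 (r,user):
  L0 @0x2A[22] → 0x33007  P=1,RW=1,US=1,PS=0
  L1 @0x33[12] → 0x34007  P=1,RW=1,US=1,PS=0
  L2 @0x34[23] → 0x36007  P=1,RW=1,US=1,PS=0
  ⇒ phys 0x36174  [3 reads]
#2 VA=0x600A0EF3C (r,user):
  L0 @0x2A[24] → 0x38007  P=1,RW=1,US=1,PS=0
  L1 @0x38[5] → 0x3A007  P=1,RW=1,US=1,PS=0
  L2 @0x3A[14] → 0x3B007  P=1,RW=1,US=1,PS=0
  ⇒ phys 0x3BF3C  [3 reads]
#3 VA=0x82E1BC07 (r,user):
  L0 @0x2A[2] → 0x3C007  P=1,RW=1,US=1,PS=0
  L1 @0x3C[23] → 0x40007  P=1,RW=1,US=1,PS=0
  L2 @0x40[27] → 0x41007  P=1,RW=1,US=1,PS=0
  ⇒ phys 0x41C07  [3 reads]
#4 VA=0x1832001D0 (w,user):
  L0 @0x2A[6] → 0x44007  P=1,RW=1,US=1,PS=0
  L1 @0x44[25] → 0x48002  P=0,RW=1,US=0,PS=0
  ⇒ fault: PAGE_NOT_PRESENT  — 2 lookups

Access #0 PA: 0x3167E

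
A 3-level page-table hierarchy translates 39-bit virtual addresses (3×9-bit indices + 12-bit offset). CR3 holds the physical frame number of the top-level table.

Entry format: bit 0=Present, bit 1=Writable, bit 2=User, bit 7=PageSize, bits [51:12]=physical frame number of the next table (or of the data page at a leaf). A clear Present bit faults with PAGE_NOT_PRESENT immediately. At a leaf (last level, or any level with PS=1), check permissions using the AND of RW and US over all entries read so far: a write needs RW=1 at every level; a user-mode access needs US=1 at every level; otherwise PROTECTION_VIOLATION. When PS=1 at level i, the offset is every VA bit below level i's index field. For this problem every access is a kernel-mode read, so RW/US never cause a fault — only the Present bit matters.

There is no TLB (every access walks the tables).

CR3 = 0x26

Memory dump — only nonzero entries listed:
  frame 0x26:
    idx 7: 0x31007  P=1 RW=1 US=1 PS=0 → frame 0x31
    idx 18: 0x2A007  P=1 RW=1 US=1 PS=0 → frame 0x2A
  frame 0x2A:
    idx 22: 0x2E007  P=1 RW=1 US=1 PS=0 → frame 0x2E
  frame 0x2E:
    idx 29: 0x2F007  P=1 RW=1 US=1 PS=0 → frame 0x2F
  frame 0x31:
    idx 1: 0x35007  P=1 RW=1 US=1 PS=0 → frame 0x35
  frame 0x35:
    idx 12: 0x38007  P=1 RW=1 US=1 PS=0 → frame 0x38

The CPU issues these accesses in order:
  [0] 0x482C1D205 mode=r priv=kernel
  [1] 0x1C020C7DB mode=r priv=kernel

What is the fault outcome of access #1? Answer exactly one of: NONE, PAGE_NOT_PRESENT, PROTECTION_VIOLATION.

Walk each access:
#0 VA=0x482C1D205 (r,kernel):
  L0 @0x26[18] → 0x2A007  P=1,RW=1,US=1,PS=0
  L1 @0x2A[22] → 0x2E007  P=1,RW=1,US=1,PS=0
  L2 @0x2E[29] → 0x2F007  P=1,RW=1,US=1,PS=0
  ⇒ phys 0x2F205  [3 reads]
#1 VA=0x1C020C7DB (r,kernel):
  L0 @0x26[7] → 0x31007  P=1,RW=1,US=1,PS=0
  L1 @0x31[1] → 0x35007  P=1,RW=1,US=1,PS=0
  L2 @0x35[12] → 0x38007  P=1,RW=1,US=1,PS=0
  ⇒ phys 0x387DB  [3 reads]

Access #1 fault: NONE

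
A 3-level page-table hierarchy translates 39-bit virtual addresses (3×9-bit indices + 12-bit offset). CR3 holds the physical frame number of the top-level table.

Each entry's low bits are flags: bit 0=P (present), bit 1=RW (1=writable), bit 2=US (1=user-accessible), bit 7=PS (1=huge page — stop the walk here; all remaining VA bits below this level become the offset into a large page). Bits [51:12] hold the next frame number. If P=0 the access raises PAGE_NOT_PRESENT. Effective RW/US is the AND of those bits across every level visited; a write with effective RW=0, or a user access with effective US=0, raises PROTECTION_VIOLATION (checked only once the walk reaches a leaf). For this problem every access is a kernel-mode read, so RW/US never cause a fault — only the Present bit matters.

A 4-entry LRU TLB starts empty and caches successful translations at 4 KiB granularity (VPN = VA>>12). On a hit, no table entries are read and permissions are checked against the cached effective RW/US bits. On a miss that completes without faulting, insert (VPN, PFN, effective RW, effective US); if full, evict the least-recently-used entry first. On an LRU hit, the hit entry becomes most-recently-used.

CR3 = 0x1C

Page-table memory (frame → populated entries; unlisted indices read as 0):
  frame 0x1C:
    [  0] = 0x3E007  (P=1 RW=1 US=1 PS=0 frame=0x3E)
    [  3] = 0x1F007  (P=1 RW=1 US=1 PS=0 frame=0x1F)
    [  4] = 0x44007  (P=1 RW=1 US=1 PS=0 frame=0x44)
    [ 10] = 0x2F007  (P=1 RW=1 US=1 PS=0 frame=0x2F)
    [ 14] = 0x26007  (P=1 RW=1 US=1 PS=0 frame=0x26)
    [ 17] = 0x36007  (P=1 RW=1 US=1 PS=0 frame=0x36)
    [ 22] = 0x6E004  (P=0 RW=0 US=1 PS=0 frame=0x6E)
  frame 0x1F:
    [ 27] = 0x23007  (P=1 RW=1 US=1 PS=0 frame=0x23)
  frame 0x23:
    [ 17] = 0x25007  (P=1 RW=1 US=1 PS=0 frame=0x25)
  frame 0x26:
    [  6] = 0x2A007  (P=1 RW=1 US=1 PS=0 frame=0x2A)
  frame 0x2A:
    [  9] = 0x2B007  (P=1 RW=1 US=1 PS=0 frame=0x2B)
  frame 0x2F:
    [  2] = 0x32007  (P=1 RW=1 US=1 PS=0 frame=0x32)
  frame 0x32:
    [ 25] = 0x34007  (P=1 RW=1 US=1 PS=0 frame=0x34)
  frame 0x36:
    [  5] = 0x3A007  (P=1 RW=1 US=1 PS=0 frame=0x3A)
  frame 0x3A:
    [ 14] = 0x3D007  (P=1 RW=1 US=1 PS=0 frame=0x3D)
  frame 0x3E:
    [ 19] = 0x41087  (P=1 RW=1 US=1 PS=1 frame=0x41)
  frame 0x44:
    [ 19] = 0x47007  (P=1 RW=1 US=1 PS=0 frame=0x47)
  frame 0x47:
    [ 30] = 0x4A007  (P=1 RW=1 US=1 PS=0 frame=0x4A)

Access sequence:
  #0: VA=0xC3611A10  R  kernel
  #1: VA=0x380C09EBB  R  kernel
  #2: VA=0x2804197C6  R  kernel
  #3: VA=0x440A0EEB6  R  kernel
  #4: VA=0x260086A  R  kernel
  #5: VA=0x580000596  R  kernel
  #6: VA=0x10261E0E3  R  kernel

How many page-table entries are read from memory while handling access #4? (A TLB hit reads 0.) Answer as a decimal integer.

Walk each access:
#0 VA=0xC3611A10 (r,kernel):
  lvl0: tbl 0x1C, slot 3 ⇒ 0x1F007 (P1/RW1/US1/PS0)
  lvl1: tbl 0x1F, slot 27 ⇒ 0x23007 (P1/RW1/US1/PS0)
  lvl2: tbl 0x23, slot 17 ⇒ 0x25007 (P1/RW1/US1/PS0)
  ⇒ phys 0x25A10  [3 reads]
#1 VA=0x380C09EBB (r,kernel):
  lvl0: tbl 0x1C, slot 14 ⇒ 0x26007 (P1/RW1/US1/PS0)
  lvl1: tbl 0x26, slot 6 ⇒ 0x2A007 (P1/RW1/US1/PS0)
  lvl2: tbl 0x2A, slot 9 ⇒ 0x2B007 (P1/RW1/US1/PS0)
  ⇒ phys 0x2BEBB  [3 reads]
#2 VA=0x2804197C6 (r,kernel):
  lvl0: tbl 0x1C, slot 10 ⇒ 0x2F007 (P1/RW1/US1/PS0)
  lvl1: tbl 0x2F, slot 2 ⇒ 0x32007 (P1/RW1/US1/PS0)
  lvl2: tbl 0x32, slot 25 ⇒ 0x34007 (P1/RW1/US1/PS0)
  ⇒ phys 0x347C6  [3 reads]
#3 VA=0x440A0EEB6 (r,kernel):
  lvl0: tbl 0x1C, slot 17 ⇒ 0x36007 (P1/RW1/US1/PS0)
  lvl1: tbl 0x36, slot 5 ⇒ 0x3A007 (P1/RW1/US1/PS0)
  lvl2: tbl 0x3A, slot 14 ⇒ 0x3D007 (P1/RW1/US1/PS0)
  ⇒ phys 0x3DEB6  [3 reads]
#4 VA=0x260086A (r,kernel):
  lvl0: tbl 0x1C, slot 0 ⇒ 0x3E007 (P1/RW1/US1/PS0)
  lvl1: tbl 0x3E, slot 19 ⇒ 0x41087 (P1/RW1/US1/PS1)
  ⇒ phys 0x4186A (huge @L1)  [2 reads]
#5 VA=0x580000596 (r,kernel):
  lvl0: tbl 0x1C, slot 22 ⇒ 0x6E004 (P0/RW0/US1/PS0)
  ✗ PAGE_NOT_PRESENT  [1 reads]
#6 VA=0x10261E0E3 (r,kernel):
  lvl0: tbl 0x1C, slot 4 ⇒ 0x44007 (P1/RW1/US1/PS0)
  lvl1: tbl 0x44, slot 19 ⇒ 0x47007 (P1/RW1/US1/PS0)
  lvl2: tbl 0x47, slot 30 ⇒ 0x4A007 (P1/RW1/US1/PS0)
  ⇒ phys 0x4A0E3  [3 reads]

Entries read for #4: 2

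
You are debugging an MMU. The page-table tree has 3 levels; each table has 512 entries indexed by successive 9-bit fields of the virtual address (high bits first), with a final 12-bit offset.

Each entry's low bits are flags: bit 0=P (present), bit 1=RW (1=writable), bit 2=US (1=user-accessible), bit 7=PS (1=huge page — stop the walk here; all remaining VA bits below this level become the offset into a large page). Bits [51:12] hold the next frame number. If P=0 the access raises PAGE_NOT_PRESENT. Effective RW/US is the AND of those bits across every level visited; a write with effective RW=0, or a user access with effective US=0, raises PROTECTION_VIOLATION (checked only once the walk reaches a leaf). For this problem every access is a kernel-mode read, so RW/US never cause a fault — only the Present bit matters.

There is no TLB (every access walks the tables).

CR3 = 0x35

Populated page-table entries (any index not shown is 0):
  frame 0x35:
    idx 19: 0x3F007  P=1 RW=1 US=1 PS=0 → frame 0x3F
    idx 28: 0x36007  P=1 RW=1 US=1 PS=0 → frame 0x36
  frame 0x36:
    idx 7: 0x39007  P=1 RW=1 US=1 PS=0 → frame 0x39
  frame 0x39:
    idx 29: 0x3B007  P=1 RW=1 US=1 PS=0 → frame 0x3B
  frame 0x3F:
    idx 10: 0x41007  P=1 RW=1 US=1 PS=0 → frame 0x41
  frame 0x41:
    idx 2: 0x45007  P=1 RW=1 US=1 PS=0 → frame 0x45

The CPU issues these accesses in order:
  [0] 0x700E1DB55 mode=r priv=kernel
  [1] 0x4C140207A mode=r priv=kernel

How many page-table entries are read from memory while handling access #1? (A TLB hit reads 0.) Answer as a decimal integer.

Walk each access:
#0 VA=0x700E1DB55 (r,kernel):
  L0: frame=0x35 idx=28 entry=0x36007 [P=1 RW=1 US=1 PS=0]
  L1: frame=0x36 idx=7 entry=0x39007 [P=1 RW=1 US=1 PS=0]
  L2: frame=0x39 idx=29 entry=0x3B007 [P=1 RW=1 US=1 PS=0]
  → PA=0x3BB55  (3 entries read)
#1 VA=0x4C140207A (r,kernel):
  L0: frame=0x35 idx=19 entry=0x3F007 [P=1 RW=1 US=1 PS=0]
  L1: frame=0x3F idx=10 entry=0x41007 [P=1 RW=1 US=1 PS=0]
  L2: frame=0x41 idx=2 entry=0x45007 [P=1 RW=1 US=1 PS=0]
  → PA=0x4507A  (3 entries read)

Entries read for #1: 3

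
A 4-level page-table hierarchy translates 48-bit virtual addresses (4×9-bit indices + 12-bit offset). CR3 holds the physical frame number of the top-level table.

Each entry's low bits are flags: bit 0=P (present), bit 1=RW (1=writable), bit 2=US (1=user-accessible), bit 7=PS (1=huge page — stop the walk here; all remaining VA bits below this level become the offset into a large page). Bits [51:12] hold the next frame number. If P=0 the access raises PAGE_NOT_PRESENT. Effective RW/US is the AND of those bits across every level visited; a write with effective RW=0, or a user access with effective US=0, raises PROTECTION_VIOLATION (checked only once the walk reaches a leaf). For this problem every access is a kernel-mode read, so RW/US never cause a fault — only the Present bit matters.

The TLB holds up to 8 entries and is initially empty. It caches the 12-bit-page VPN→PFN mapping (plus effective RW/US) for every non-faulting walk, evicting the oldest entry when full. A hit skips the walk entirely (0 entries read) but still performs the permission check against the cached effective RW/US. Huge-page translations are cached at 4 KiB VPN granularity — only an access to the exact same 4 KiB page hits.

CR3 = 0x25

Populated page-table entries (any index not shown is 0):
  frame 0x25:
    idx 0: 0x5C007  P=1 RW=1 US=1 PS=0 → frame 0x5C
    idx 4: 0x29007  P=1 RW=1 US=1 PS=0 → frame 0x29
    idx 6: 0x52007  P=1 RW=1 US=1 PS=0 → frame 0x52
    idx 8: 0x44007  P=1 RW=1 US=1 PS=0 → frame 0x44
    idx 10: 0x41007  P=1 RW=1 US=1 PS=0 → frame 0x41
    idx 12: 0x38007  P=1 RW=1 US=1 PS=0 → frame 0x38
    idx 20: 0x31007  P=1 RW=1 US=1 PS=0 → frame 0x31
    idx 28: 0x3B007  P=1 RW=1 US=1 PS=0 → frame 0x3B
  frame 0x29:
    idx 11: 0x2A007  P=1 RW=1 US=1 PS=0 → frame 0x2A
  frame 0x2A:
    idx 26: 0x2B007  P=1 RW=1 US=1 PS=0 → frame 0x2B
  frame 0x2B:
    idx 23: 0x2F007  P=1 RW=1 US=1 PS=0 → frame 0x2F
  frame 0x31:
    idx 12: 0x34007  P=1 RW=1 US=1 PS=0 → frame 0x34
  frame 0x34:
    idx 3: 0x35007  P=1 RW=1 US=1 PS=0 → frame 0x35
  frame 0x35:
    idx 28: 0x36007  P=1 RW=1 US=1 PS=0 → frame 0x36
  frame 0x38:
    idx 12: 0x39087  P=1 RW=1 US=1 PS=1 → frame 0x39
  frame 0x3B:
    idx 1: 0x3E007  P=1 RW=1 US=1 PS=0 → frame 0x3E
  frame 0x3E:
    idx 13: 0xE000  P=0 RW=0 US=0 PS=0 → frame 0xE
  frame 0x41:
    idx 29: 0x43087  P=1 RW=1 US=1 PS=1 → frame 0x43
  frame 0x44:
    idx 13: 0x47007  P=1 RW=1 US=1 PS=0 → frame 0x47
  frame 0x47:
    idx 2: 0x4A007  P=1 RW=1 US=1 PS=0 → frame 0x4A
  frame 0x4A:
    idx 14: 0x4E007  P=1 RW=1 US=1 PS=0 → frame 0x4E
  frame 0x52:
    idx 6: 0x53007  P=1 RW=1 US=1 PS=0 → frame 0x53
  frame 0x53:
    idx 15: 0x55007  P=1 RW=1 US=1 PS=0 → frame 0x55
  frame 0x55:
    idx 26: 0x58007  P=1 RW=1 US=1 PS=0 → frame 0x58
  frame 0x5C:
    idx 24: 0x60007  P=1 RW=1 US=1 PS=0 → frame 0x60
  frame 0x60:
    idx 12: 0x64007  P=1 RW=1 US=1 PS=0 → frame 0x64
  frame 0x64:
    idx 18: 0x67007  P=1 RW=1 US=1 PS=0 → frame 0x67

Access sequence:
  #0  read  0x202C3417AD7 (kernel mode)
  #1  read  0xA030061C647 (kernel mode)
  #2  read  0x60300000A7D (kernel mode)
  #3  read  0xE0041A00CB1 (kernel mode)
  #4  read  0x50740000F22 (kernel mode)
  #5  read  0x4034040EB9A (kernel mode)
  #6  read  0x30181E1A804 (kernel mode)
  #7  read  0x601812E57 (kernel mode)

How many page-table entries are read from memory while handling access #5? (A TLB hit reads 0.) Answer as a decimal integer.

Walk each access:
#0 VA=0x202C3417AD7 (r,kernel):
  lvl0: tbl 0x25, slot 4 ⇒ 0x29007 (P1/RW1/US1/PS0)
  lvl1: tbl 0x29, slot 11 ⇒ 0x2A007 (P1/RW1/US1/PS0)
  lvl2: tbl 0x2A, slot 26 ⇒ 0x2B007 (P1/RW1/US1/PS0)
  lvl3: tbl 0x2B, slot 23 ⇒ 0x2F007 (P1/RW1/US1/PS0)
  → PA=0x2FAD7  (4 entries read)
#1 VA=0xA030061C647 (r,kernel):
  lvl0: tbl 0x25, slot 20 ⇒ 0x31007 (P1/RW1/US1/PS0)
  lvl1: tbl 0x31, slot 12 ⇒ 0x34007 (P1/RW1/US1/PS0)
  lvl2: tbl 0x34, slot 3 ⇒ 0x35007 (P1/RW1/US1/PS0)
  lvl3: tbl 0x35, slot 28 ⇒ 0x36007 (P1/RW1/US1/PS0)
  → PA=0x36647  (4 entries read)
#2 VA=0x60300000A7D (r,kernel):
  lvl0: tbl 0x25, slot 12 ⇒ 0x38007 (P1/RW1/US1/PS0)
  lvl1: tbl 0x38, slot 12 ⇒ 0x39087 (P1/RW1/US1/PS1)
  → PA=0x39A7D (huge @L1)  (2 entries read)
#3 VA=0xE0041A00CB1 (r,kernel):
  lvl0: tbl 0x25, slot 28 ⇒ 0x3B007 (P1/RW1/US1/PS0)
  lvl1: tbl 0x3B, slot 1 ⇒ 0x3E007 (P1/RW1/US1/PS0)
  lvl2: tbl 0x3E, slot 13 ⇒ 0xE000 (P0/RW0/US0/PS0)
  ⇒ fault: PAGE_NOT_PRESENT  — 3 lookups
#4 VA=0x50740000F22 (r,kernel):
  lvl0: tbl 0x25, slot 10 ⇒ 0x41007 (P1/RW1/US1/PS0)
  lvl1: tbl 0x41, slot 29 ⇒ 0x43087 (P1/RW1/US1/PS1)
  → PA=0x43F22 (huge @L1)  (2 entries read)
#5 VA=0x4034040EB9A (r,kernel):
  lvl0: tbl 0x25, slot 8 ⇒ 0x44007 (P1/RW1/US1/PS0)
  lvl1: tbl 0x44, slot 13 ⇒ 0x47007 (P1/RW1/US1/PS0)
  lvl2: tbl 0x47, slot 2 ⇒ 0x4A007 (P1/RW1/US1/PS0)
  lvl3: tbl 0x4A, slot 14 ⇒ 0x4E007 (P1/RW1/US1/PS0)
  → PA=0x4EB9A  (4 entries read)
#6 VA=0x30181E1A804 (r,kernel):
  lvl0: tbl 0x25, slot 6 ⇒ 0x52007 (P1/RW1/US1/PS0)
  lvl1: tbl 0x52, slot 6 ⇒ 0x53007 (P1/RW1/US1/PS0)
  lvl2: tbl 0x53, slot 15 ⇒ 0x55007 (P1/RW1/US1/PS0)
  lvl3: tbl 0x55, slot 26 ⇒ 0x58007 (P1/RW1/US1/PS0)
  → PA=0x58804  (4 entries read)
#7 VA=0x601812E57 (r,kernel):
  lvl0: tbl 0x25, slot 0 ⇒ 0x5C007 (P1/RW1/US1/PS0)
  lvl1: tbl 0x5C, slot 24 ⇒ 0x60007 (P1/RW1/US1/PS0)
  lvl2: tbl 0x60, slot 12 ⇒ 0x64007 (P1/RW1/US1/PS0)
  lvl3: tbl 0x64, slot 18 ⇒ 0x67007 (P1/RW1/US1/PS0)
  → PA=0x67E57  (4 entries read)

Entries read for #5: 4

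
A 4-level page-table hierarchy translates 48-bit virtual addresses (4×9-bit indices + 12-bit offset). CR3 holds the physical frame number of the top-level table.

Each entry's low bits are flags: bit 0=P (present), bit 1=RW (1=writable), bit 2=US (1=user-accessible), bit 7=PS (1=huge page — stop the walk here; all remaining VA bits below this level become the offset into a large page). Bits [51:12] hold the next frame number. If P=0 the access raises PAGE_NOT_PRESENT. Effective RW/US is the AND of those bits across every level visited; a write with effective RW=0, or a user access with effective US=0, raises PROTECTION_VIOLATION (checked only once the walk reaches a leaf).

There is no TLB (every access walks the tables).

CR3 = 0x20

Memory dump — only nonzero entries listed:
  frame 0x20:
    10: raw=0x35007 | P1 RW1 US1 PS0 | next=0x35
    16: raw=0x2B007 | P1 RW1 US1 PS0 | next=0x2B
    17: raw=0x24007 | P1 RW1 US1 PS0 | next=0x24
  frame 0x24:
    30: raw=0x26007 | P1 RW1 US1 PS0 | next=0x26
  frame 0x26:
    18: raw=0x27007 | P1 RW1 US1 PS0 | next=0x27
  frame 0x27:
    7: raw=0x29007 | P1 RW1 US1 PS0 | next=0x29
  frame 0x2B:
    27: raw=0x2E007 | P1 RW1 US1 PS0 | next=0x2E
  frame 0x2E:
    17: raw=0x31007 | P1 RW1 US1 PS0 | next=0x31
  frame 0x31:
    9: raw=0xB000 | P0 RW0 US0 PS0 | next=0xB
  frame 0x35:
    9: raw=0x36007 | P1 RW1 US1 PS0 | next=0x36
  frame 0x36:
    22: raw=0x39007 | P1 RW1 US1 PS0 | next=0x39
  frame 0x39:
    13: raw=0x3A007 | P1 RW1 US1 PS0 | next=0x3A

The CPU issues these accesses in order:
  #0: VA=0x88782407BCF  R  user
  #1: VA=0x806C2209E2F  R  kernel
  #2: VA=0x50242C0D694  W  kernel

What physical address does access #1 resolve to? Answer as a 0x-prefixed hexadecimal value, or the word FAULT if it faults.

Trace:
#0 VA=0x88782407BCF (r,user):
  lvl0: tbl 0x20, slot 17 ⇒ 0x24007 (P1/RW1/US1/PS0)
  lvl1: tbl 0x24, slot 30 ⇒ 0x26007 (P1/RW1/US1/PS0)
  lvl2: tbl 0x26, slot 18 ⇒ 0x27007 (P1/RW1/US1/PS0)
  lvl3: tbl 0x27, slot 7 ⇒ 0x29007 (P1/RW1/US1/PS0)
  ⇒ phys 0x29BCF  [4 reads]
#1 VA=0x806C2209E2F (r,kernel):
  lvl0: tbl 0x20, slot 16 ⇒ 0x2B007 (P1/RW1/US1/PS0)
  lvl1: tbl 0x2B, slot 27 ⇒ 0x2E007 (P1/RW1/US1/PS0)
  lvl2: tbl 0x2E, slot 17 ⇒ 0x31007 (P1/RW1/US1/PS0)
  lvl3: tbl 0x31, slot 9 ⇒ 0xB000 (P0/RW0/US0/PS0)
  → PAGE_NOT_PRESENT  (4 entries read)
#2 VA=0x50242C0D694 (w,kernel):
  lvl0: tbl 0x20, slot 10 ⇒ 0x35007 (P1/RW1/US1/PS0)
  lvl1: tbl 0x35, slot 9 ⇒ 0x36007 (P1/RW1/US1/PS0)
  lvl2: tbl 0x36, slot 22 ⇒ 0x39007 (P1/RW1/US1/PS0)
  lvl3: tbl 0x39, slot 13 ⇒ 0x3A007 (P1/RW1/US1/PS0)
  ⇒ phys 0x3A694  [4 reads]

Access #1 PA: FAULT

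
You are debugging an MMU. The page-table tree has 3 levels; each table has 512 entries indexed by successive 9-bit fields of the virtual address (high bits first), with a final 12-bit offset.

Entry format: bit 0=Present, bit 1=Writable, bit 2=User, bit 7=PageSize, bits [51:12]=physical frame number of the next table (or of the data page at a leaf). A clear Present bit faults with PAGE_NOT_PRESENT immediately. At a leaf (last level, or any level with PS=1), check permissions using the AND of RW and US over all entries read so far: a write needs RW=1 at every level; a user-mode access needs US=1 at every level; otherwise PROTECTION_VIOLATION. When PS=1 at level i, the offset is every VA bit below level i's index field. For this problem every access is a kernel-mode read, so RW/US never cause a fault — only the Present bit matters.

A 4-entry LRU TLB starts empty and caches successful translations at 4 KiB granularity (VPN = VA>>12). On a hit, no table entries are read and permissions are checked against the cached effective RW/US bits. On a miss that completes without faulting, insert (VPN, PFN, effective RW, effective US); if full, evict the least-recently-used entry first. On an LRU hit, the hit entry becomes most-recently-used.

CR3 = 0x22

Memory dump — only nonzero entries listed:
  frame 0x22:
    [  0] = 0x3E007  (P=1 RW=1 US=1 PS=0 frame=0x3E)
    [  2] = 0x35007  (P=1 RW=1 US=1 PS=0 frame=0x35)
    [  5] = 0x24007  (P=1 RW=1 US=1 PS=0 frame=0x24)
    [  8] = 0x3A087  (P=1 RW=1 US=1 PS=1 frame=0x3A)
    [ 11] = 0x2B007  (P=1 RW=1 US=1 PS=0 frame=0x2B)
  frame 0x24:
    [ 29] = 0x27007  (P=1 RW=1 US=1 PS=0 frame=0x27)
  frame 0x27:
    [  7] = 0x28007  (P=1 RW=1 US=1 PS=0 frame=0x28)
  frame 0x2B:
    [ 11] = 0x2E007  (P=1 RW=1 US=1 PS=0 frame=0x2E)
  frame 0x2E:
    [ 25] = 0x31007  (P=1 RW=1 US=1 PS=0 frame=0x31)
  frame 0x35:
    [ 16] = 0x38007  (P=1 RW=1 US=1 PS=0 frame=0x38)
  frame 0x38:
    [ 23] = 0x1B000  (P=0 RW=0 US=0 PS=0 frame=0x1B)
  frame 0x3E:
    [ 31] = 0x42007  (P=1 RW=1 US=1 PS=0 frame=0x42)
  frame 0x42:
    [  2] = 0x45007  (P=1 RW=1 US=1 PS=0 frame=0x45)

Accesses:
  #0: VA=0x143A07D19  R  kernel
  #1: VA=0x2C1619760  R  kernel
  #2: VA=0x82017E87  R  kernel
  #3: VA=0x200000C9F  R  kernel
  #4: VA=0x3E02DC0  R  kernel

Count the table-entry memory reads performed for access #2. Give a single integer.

Walk each access:
#0 VA=0x143A07D19 (r,kernel):
  lvl0: tbl 0x22, slot 5 ⇒ 0x24007 (P1/RW1/US1/PS0)
  lvl1: tbl 0x24, slot 29 ⇒ 0x27007 (P1/RW1/US1/PS0)
  lvl2: tbl 0x27, slot 7 ⇒ 0x28007 (P1/RW1/US1/PS0)
  ⇒ phys 0x28D19  [3 reads]
#1 VA=0x2C1619760 (r,kernel):
  lvl0: tbl 0x22, slot 11 ⇒ 0x2B007 (P1/RW1/US1/PS0)
  lvl1: tbl 0x2B, slot 11 ⇒ 0x2E007 (P1/RW1/US1/PS0)
  lvl2: tbl 0x2E, slot 25 ⇒ 0x31007 (P1/RW1/US1/PS0)
  ⇒ phys 0x31760  [3 reads]
#2 VA=0x82017E87 (r,kernel):
  lvl0: tbl 0x22, slot 2 ⇒ 0x35007 (P1/RW1/US1/PS0)
  lvl1: tbl 0x35, slot 16 ⇒ 0x38007 (P1/RW1/US1/PS0)
  lvl2: tbl 0x38, slot 23 ⇒ 0x1B000 (P0/RW0/US0/PS0)
  ✗ PAGE_NOT_PRESENT  [3 reads]
#3 VA=0x200000C9F (r,kernel):
  lvl0: tbl 0x22, slot 8 ⇒ 0x3A087 (P1/RW1/US1/PS1)
  ⇒ phys 0x3AC9F (huge @L0)  [1 reads]
#4 VA=0x3E02DC0 (r,kernel):
  lvl0: tbl 0x22, slot 0 ⇒ 0x3E007 (P1/RW1/US1/PS0)
  lvl1: tbl 0x3E, slot 31 ⇒ 0x42007 (P1/RW1/US1/PS0)
  lvl2: tbl 0x42, slot 2 ⇒ 0x45007 (P1/RW1/US1/PS0)
  ⇒ phys 0x45DC0  [3 reads]

Entries read for #2: 3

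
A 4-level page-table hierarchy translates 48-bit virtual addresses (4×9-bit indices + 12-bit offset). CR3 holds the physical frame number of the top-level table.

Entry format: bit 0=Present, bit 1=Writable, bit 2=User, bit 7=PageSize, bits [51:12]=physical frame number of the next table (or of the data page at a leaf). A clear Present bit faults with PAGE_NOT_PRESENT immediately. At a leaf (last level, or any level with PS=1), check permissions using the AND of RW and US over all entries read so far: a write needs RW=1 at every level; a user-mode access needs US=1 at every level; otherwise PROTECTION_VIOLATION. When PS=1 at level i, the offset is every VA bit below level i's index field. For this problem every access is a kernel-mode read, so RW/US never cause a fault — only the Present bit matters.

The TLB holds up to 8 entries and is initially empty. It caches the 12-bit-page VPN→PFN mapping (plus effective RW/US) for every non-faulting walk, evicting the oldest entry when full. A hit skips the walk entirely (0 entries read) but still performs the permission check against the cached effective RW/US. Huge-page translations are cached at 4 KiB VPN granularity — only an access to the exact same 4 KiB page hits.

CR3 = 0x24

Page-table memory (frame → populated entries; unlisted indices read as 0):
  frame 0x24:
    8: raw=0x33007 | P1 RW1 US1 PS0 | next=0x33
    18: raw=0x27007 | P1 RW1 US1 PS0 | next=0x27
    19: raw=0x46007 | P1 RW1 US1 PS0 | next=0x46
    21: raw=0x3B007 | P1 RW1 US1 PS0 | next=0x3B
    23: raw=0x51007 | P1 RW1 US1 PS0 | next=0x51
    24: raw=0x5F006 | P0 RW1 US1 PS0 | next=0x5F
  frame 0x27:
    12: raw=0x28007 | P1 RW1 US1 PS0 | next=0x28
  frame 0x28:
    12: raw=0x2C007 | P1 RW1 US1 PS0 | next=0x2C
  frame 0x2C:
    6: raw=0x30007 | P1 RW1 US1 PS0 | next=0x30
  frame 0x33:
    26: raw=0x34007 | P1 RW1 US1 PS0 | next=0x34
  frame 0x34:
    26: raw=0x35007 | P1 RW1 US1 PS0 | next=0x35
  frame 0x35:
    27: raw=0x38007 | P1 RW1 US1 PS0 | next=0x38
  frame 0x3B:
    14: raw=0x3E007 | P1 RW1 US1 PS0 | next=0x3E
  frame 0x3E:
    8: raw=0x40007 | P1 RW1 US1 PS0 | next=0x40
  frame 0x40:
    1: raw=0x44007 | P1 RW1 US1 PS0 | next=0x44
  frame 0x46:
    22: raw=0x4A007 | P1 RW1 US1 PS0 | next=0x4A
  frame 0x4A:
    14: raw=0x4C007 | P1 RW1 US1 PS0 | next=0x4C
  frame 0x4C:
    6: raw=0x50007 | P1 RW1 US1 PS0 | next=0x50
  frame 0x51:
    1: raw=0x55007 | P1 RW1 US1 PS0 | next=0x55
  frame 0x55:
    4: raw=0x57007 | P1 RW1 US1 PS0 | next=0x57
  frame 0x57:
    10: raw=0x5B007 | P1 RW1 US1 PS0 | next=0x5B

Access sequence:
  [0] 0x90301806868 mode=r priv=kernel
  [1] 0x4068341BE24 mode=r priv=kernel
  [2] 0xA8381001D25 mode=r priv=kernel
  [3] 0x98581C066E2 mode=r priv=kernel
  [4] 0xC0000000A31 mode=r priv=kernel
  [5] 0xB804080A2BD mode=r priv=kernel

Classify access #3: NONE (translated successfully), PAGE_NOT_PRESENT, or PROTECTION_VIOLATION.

Trace:
#0 VA=0x90301806868 (r,kernel):
  lvl0: tbl 0x24, slot 18 ⇒ 0x27007 (P1/RW1/US1/PS0)
  lvl1: tbl 0x27, slot 12 ⇒ 0x28007 (P1/RW1/US1/PS0)
  lvl2: tbl 0x28, slot 12 ⇒ 0x2C007 (P1/RW1/US1/PS0)
  lvl3: tbl 0x2C, slot 6 ⇒ 0x30007 (P1/RW1/US1/PS0)
  ✓ 0x30868  — 4 lookups
#1 VA=0x4068341BE24 (r,kernel):
  lvl0: tbl 0x24, slot 8 ⇒ 0x33007 (P1/RW1/US1/PS0)
  lvl1: tbl 0x33, slot 26 ⇒ 0x34007 (P1/RW1/US1/PS0)
  lvl2: tbl 0x34, slot 26 ⇒ 0x35007 (P1/RW1/US1/PS0)
  lvl3: tbl 0x35, slot 27 ⇒ 0x38007 (P1/RW1/US1/PS0)
  ✓ 0x38E24  — 4 lookups
#2 VA=0xA8381001D25 (r,kernel):
  lvl0: tbl 0x24, slot 21 ⇒ 0x3B007 (P1/RW1/US1/PS0)
  lvl1: tbl 0x3B, slot 14 ⇒ 0x3E007 (P1/RW1/US1/PS0)
  lvl2: tbl 0x3E, slot 8 ⇒ 0x40007 (P1/RW1/US1/PS0)
  lvl3: tbl 0x40, slot 1 ⇒ 0x44007 (P1/RW1/US1/PS0)
  ✓ 0x44D25  — 4 lookups
#3 VA=0x98581C066E2 (r,kernel):
  lvl0: tbl 0x24, slot 19 ⇒ 0x46007 (P1/RW1/US1/PS0)
  lvl1: tbl 0x46, slot 22 ⇒ 0x4A007 (P1/RW1/US1/PS0)
  lvl2: tbl 0x4A, slot 14 ⇒ 0x4C007 (P1/RW1/US1/PS0)
  lvl3: tbl 0x4C, slot 6 ⇒ 0x50007 (P1/RW1/US1/PS0)
  ✓ 0x506E2  — 4 lookups
#4 VA=0xC0000000A31 (r,kernel):
  lvl0: tbl 0x24, slot 24 ⇒ 0x5F006 (P0/RW1/US1/PS0)
  → PAGE_NOT_PRESENT  (1 entries read)
#5 VA=0xB804080A2BD (r,kernel):
  lvl0: tbl 0x24, slot 23 ⇒ 0x51007 (P1/RW1/US1/PS0)
  lvl1: tbl 0x51, slot 1 ⇒ 0x55007 (P1/RW1/US1/PS0)
  lvl2: tbl 0x55, slot 4 ⇒ 0x57007 (P1/RW1/US1/PS0)
  lvl3: tbl 0x57, slot 10 ⇒ 0x5B007 (P1/RW1/US1/PS0)
  ✓ 0x5B2BD  — 4 lookups

Access #3 fault: NONE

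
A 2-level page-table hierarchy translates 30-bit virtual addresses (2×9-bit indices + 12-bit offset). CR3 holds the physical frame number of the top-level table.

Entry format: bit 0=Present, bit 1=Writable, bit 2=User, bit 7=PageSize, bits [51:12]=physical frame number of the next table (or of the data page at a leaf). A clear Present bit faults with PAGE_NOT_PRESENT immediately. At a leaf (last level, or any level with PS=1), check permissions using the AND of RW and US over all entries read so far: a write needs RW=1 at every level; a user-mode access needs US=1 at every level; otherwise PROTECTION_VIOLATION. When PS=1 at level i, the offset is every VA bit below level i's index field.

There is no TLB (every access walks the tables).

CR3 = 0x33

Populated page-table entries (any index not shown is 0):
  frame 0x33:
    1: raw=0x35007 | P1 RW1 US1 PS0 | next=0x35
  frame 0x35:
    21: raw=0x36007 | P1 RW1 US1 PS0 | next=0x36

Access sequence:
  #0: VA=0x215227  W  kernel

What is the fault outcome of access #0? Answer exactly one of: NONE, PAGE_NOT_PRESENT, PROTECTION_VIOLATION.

Walk each access:
#0 VA=0x215227 (w,kernel):
  lvl0: tbl 0x33, slot 1 ⇒ 0x35007 (P1/RW1/US1/PS0)
  lvl1: tbl 0x35, slot 21 ⇒ 0x36007 (P1/RW1/US1/PS0)
  ⇒ phys 0x36227  [2 reads]

Access #0 fault: NONE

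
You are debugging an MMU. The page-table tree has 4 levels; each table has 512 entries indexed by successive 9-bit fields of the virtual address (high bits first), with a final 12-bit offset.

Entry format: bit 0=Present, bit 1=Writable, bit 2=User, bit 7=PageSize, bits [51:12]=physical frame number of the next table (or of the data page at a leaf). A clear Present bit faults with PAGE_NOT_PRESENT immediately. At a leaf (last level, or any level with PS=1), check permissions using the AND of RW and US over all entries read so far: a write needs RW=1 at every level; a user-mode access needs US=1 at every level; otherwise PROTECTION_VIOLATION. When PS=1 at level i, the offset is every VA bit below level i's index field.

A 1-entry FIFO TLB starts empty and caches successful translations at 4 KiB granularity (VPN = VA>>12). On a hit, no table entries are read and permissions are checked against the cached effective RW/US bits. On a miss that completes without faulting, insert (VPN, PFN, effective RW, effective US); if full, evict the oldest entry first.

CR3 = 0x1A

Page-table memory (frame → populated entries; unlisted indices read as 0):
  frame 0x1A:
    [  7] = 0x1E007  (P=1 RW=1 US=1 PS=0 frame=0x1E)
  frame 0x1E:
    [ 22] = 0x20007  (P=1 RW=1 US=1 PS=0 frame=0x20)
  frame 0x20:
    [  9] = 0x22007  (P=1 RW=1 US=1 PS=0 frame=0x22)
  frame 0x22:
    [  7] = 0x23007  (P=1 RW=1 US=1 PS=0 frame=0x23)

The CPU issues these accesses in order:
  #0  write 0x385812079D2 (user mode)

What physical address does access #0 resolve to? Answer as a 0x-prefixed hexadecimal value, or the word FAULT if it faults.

Walk each access:
#0 VA=0x385812079D2 (w,user):
  lvl0: tbl 0x1A, slot 7 ⇒ 0x1E007 (P1/RW1/US1/PS0)
  lvl1: tbl 0x1E, slot 22 ⇒ 0x20007 (P1/RW1/US1/PS0)
  lvl2: tbl 0x20, slot 9 ⇒ 0x22007 (P1/RW1/US1/PS0)
  lvl3: tbl 0x22, slot 7 ⇒ 0x23007 (P1/RW1/US1/PS0)
  ⇒ phys 0x239D2  [4 reads]

Access #0 PA: 0x239D2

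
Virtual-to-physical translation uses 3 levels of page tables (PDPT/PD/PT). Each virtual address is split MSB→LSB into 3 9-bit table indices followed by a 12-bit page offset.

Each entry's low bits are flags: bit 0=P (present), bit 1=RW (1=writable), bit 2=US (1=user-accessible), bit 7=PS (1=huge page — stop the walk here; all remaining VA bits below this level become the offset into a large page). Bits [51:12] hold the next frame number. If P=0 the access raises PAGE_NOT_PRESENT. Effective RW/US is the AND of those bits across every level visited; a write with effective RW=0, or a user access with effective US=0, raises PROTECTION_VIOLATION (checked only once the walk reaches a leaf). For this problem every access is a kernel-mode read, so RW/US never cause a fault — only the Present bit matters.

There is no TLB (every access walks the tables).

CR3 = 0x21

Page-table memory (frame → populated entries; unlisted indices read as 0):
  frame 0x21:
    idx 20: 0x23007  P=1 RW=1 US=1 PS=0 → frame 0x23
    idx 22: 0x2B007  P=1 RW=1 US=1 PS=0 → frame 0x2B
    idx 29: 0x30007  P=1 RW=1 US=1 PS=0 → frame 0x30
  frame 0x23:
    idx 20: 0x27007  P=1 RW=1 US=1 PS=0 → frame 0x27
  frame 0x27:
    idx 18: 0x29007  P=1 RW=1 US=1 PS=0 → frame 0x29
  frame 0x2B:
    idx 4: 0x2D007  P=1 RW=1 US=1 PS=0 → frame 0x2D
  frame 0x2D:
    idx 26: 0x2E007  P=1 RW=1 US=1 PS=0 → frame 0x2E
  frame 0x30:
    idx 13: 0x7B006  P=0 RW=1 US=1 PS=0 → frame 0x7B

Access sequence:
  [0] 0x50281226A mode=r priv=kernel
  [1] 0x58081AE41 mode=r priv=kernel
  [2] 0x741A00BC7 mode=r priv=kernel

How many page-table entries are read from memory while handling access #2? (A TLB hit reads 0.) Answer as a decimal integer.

Per-access translation:
#0 VA=0x50281226A (r,kernel):
  L0 @0x21[20] → 0x23007  P=1,RW=1,US=1,PS=0
  L1 @0x23[20] → 0x27007  P=1,RW=1,US=1,PS=0
  L2 @0x27[18] → 0x29007  P=1,RW=1,US=1,PS=0
  ✓ 0x2926A  — 3 lookups
#1 VA=0x58081AE41 (r,kernel):
  L0 @0x21[22] → 0x2B007  P=1,RW=1,US=1,PS=0
  L1 @0x2B[4] → 0x2D007  P=1,RW=1,US=1,PS=0
  L2 @0x2D[26] → 0x2E007  P=1,RW=1,US=1,PS=0
  ✓ 0x2EE41  — 3 lookups
#2 VA=0x741A00BC7 (r,kernel):
  L0 @0x21[29] → 0x30007  P=1,RW=1,US=1,PS=0
  L1 @0x30[13] → 0x7B006  P=0,RW=1,US=1,PS=0
  ⇒ fault: PAGE_NOT_PRESENT  — 2 lookups

Entries read for #2: 2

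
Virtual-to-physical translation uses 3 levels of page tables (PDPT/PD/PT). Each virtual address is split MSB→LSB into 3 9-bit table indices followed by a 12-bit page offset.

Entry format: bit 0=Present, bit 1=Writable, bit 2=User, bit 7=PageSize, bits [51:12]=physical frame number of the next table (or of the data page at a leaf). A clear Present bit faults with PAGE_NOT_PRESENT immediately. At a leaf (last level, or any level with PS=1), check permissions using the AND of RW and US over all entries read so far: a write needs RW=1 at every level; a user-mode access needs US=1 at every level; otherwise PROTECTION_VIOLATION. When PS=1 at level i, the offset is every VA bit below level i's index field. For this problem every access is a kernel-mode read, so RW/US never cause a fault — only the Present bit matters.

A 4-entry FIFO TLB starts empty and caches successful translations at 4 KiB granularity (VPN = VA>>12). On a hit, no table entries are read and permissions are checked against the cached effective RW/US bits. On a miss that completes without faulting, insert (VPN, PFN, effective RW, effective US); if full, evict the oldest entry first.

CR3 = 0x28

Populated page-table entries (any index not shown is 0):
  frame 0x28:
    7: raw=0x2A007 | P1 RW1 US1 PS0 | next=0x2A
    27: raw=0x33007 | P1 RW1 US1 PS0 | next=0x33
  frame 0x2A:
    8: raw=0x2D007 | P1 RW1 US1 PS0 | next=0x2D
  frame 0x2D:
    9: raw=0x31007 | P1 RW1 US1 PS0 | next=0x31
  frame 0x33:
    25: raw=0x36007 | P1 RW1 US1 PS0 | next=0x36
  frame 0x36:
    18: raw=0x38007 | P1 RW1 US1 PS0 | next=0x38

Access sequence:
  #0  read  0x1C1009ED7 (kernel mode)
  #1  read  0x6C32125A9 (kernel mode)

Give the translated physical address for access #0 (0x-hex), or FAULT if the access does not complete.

Trace:
#0 VA=0x1C1009ED7 (r,kernel):
  L0 @0x28[7] → 0x2A007  P=1,RW=1,US=1,PS=0
  L1 @0x2A[8] → 0x2D007  P=1,RW=1,US=1,PS=0
  L2 @0x2D[9] → 0x31007  P=1,RW=1,US=1,PS=0
  → PA=0x31ED7  (3 entries read)
#1 VA=0x6C32125A9 (r,kernel):
  L0 @0x28[27] → 0x33007  P=1,RW=1,US=1,PS=0
  L1 @0x33[25] → 0x36007  P=1,RW=1,US=1,PS=0
  L2 @0x36[18] → 0x38007  P=1,RW=1,US=1,PS=0
  → PA=0x385A9  (3 entries read)

Access #0 PA: 0x31ED7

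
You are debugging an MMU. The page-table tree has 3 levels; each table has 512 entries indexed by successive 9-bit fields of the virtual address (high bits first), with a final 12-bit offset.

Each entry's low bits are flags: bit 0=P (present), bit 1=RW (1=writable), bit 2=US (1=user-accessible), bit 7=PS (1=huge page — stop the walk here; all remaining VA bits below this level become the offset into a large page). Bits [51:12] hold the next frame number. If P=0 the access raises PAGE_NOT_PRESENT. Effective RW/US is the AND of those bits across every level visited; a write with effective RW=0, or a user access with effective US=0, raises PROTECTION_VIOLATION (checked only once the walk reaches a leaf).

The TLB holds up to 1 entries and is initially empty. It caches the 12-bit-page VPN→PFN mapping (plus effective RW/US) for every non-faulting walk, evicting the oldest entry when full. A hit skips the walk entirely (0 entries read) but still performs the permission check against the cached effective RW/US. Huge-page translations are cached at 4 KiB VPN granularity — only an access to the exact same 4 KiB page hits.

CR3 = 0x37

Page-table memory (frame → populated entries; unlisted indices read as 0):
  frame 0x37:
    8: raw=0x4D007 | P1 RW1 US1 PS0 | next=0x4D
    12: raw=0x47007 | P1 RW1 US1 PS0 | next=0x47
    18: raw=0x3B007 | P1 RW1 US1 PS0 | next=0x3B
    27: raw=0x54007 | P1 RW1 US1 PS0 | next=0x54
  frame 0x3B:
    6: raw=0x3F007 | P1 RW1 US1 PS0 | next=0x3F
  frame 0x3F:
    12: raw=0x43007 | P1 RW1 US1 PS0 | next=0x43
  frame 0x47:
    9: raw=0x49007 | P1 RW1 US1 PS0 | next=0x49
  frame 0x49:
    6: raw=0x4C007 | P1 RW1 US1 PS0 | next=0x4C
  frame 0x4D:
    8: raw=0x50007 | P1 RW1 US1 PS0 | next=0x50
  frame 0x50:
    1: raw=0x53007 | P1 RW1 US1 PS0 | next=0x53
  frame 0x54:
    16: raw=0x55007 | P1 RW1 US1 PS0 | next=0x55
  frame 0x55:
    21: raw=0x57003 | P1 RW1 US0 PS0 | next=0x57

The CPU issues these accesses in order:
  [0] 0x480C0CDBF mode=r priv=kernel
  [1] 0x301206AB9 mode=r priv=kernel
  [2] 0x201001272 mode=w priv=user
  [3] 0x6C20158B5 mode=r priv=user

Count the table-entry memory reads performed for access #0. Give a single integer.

Walk each access:
#0 VA=0x480C0CDBF (r,kernel):
  lvl0: tbl 0x37, slot 18 ⇒ 0x3B007 (P1/RW1/US1/PS0)
  lvl1: tbl 0x3B, slot 6 ⇒ 0x3F007 (P1/RW1/US1/PS0)
  lvl2: tbl 0x3F, slot 12 ⇒ 0x43007 (P1/RW1/US1/PS0)
  ✓ 0x43DBF  — 3 lookups
#1 VA=0x301206AB9 (r,kernel):
  lvl0: tbl 0x37, slot 12 ⇒ 0x47007 (P1/RW1/US1/PS0)
  lvl1: tbl 0x47, slot 9 ⇒ 0x49007 (P1/RW1/US1/PS0)
  lvl2: tbl 0x49, slot 6 ⇒ 0x4C007 (P1/RW1/US1/PS0)
  ✓ 0x4CAB9  — 3 lookups
#2 VA=0x201001272 (w,user):
  lvl0: tbl 0x37, slot 8 ⇒ 0x4D007 (P1/RW1/US1/PS0)
  lvl1: tbl 0x4D, slot 8 ⇒ 0x50007 (P1/RW1/US1/PS0)
  lvl2: tbl 0x50, slot 1 ⇒ 0x53007 (P1/RW1/US1/PS0)
  ✓ 0x53272  — 3 lookups
#3 VA=0x6C20158B5 (r,user):
  lvl0: tbl 0x37, slot 27 ⇒ 0x54007 (P1/RW1/US1/PS0)
  lvl1: tbl 0x54, slot 16 ⇒ 0x55007 (P1/RW1/US1/PS0)
  lvl2: tbl 0x55, slot 21 ⇒ 0x57003 (P1/RW1/US0/PS0)
  ⇒ fault: PROTECTION_VIOLATION  — 3 lookups

Entries read for #0: 3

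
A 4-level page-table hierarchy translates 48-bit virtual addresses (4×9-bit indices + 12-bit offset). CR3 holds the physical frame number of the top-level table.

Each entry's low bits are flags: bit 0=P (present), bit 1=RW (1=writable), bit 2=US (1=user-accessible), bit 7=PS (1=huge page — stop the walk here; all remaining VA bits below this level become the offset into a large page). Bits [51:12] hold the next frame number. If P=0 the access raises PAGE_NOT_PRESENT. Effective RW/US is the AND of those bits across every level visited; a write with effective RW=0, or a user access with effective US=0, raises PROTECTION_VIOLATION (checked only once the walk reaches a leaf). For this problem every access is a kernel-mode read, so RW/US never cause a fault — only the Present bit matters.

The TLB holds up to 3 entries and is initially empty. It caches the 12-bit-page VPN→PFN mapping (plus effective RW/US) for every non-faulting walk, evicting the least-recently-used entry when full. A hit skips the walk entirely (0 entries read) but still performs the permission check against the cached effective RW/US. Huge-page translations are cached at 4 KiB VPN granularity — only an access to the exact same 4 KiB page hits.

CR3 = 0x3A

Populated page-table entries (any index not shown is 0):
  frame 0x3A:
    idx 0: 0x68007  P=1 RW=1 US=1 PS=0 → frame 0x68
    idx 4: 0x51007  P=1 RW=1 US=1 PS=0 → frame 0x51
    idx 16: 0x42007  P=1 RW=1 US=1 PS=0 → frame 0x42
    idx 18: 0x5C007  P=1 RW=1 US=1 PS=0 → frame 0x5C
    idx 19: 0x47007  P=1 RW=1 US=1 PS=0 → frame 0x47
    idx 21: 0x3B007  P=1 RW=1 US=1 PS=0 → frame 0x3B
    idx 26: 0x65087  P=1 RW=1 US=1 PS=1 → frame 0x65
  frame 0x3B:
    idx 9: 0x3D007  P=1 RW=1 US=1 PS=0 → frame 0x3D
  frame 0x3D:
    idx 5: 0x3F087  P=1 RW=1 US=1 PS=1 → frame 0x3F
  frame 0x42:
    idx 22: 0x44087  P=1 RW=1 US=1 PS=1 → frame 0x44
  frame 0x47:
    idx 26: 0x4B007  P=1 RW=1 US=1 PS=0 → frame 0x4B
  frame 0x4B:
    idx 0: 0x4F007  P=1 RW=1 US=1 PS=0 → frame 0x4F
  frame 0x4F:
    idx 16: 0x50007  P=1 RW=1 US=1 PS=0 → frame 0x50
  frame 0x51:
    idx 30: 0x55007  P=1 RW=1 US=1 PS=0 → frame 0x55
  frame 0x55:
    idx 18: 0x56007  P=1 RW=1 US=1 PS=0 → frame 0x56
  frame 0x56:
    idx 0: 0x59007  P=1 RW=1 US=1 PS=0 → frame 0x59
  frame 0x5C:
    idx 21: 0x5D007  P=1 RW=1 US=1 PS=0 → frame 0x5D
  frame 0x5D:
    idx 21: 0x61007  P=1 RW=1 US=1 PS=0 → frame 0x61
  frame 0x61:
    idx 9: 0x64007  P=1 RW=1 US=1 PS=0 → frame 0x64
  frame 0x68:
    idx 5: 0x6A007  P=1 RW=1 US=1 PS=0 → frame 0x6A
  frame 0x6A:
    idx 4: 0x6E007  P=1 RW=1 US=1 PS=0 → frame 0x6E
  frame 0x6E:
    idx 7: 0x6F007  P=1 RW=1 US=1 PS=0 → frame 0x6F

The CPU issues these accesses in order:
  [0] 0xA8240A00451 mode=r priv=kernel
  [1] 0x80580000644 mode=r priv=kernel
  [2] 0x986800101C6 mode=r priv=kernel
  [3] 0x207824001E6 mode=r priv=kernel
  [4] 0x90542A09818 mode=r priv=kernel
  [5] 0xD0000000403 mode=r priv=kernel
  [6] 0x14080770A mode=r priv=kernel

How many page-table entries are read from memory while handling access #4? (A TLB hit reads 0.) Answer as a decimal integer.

Trace:
#0 VA=0xA8240A00451 (r,kernel):
  L0 @0x3A[21] → 0x3B007  P=1,RW=1,US=1,PS=0
  L1 @0x3B[9] → 0x3D007  P=1,RW=1,US=1,PS=0
  L2 @0x3D[5] → 0x3F087  P=1,RW=1,US=1,PS=1
  ✓ 0x3F451 (huge @L2)  — 3 lookups
#1 VA=0x80580000644 (r,kernel):
  L0 @0x3A[16] → 0x42007  P=1,RW=1,US=1,PS=0
  L1 @0x42[22] → 0x44087  P=1,RW=1,US=1,PS=1
  ✓ 0x44644 (huge @L1)  — 2 lookups
#2 VA=0x986800101C6 (r,kernel):
  L0 @0x3A[19] → 0x47007  P=1,RW=1,US=1,PS=0
  L1 @0x47[26] → 0x4B007  P=1,RW=1,US=1,PS=0
  L2 @0x4B[0] → 0x4F007  P=1,RW=1,US=1,PS=0
  L3 @0x4F[16] → 0x50007  P=1,RW=1,US=1,PS=0
  ✓ 0x501C6  — 4 lookups
#3 VA=0x207824001E6 (r,kernel):
  L0 @0x3A[4] → 0x51007  P=1,RW=1,US=1,PS=0
  L1 @0x51[30] → 0x55007  P=1,RW=1,US=1,PS=0
  L2 @0x55[18] → 0x56007  P=1,RW=1,US=1,PS=0
  L3 @0x56[0] → 0x59007  P=1,RW=1,US=1,PS=0
  ✓ 0x591E6  — 4 lookups
#4 VA=0x90542A09818 (r,kernel):
  L0 @0x3A[18] → 0x5C007  P=1,RW=1,US=1,PS=0
  L1 @0x5C[21] → 0x5D007  P=1,RW=1,US=1,PS=0
  L2 @0x5D[21] → 0x61007  P=1,RW=1,US=1,PS=0
  L3 @0x61[9] → 0x64007  P=1,RW=1,US=1,PS=0
  ✓ 0x64818  — 4 lookups
#5 VA=0xD0000000403 (r,kernel):
  L0 @0x3A[26] → 0x65087  P=1,RW=1,US=1,PS=1
  ✓ 0x65403 (huge @L0)  — 1 lookups
#6 VA=0x14080770A (r,kernel):
  L0 @0x3A[0] → 0x68007  P=1,RW=1,US=1,PS=0
  L1 @0x68[5] → 0x6A007  P=1,RW=1,US=1,PS=0
  L2 @0x6A[4] → 0x6E007  P=1,RW=1,US=1,PS=0
  L3 @0x6E[7] → 0x6F007  P=1,RW=1,US=1,PS=0
  ✓ 0x6F70A  — 4 lookups

Entries read for #4: 4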